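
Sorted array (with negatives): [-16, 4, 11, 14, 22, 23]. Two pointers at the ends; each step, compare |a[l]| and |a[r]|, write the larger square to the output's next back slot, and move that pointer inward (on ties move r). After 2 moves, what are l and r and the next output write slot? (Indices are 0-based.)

l=0, r=3, next write slot=3

l=0 r=5: |-16|<=|23| out[5]=529, r--
l=0 r=4: |-16|<=|22| out[4]=484, r--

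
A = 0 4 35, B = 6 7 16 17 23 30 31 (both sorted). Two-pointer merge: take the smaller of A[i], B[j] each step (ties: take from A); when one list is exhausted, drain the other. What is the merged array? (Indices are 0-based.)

[0, 4, 6, 7, 16, 17, 23, 30, 31, 35]

[i=0,j=0] A[i]=0<=B[j]=6 take 0 → i++
[i=1,j=0] A[i]=4<=B[j]=6 take 4 → i++
[i=2,j=0] A[i]=35>B[j]=6 take 6 → j++
[i=2,j=1] A[i]=35>B[j]=7 take 7 → j++
[i=2,j=2] A[i]=35>B[j]=16 take 16 → j++
[i=2,j=3] A[i]=35>B[j]=17 take 17 → j++
[i=2,j=4] A[i]=35>B[j]=23 take 23 → j++
[i=2,j=5] A[i]=35>B[j]=30 take 30 → j++
[i=2,j=6] A[i]=35>B[j]=31 take 31 → j++
[i=2,j=7] B done, take A[i]=35 → i++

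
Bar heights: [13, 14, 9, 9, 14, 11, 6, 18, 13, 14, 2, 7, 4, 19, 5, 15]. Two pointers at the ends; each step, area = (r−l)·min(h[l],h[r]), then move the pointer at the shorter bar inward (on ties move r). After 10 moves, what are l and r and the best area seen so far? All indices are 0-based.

[0,15] min(13,15)*15=195 best=195 * → l++
[1,15] min(14,15)*14=196 best=196 * → l++
[2,15] min(9,15)*13=117 best=196 → l++
[3,15] min(9,15)*12=108 best=196 → l++
[4,15] min(14,15)*11=154 best=196 → l++
[5,15] min(11,15)*10=110 best=196 → l++
[6,15] min(6,15)*9=54 best=196 → l++
[7,15] min(18,15)*8=120 best=196 → r--
[7,14] min(18,5)*7=35 best=196 → r--
[7,13] min(18,19)*6=108 best=196 → l++

l=8, r=13, best area=196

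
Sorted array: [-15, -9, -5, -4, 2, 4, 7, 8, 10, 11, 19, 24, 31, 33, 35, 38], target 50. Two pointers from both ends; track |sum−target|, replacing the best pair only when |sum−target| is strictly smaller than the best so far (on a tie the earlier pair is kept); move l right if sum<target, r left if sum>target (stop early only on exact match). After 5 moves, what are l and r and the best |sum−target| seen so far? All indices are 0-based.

[0,15] -15+38=23 d=27 * → l++
[1,15] -9+38=29 d=21 * → l++
[2,15] -5+38=33 d=17 * → l++
[3,15] -4+38=34 d=16 * → l++
[4,15] 2+38=40 d=10 * → l++

l=5, r=15, best |Δ|=10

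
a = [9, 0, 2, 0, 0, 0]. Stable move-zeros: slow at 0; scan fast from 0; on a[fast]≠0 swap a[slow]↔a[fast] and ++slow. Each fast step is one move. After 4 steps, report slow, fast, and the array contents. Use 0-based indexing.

slow=2, fast=4, a=[9, 2, 0, 0, 0, 0]

slow=0 fast=0: a[fast]=9≠0 swap→a[0]=9, slow++,fast++
slow=1 fast=1: a[fast]=0, fast++
slow=1 fast=2: a[fast]=2≠0 swap→a[1]=2, slow++,fast++
slow=2 fast=3: a[fast]=0, fast++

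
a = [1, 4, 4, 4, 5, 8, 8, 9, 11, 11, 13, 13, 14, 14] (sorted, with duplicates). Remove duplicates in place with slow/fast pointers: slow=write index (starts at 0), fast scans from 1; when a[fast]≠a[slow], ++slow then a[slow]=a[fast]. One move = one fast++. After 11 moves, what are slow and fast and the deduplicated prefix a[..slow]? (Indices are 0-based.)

slow=6, fast=12, prefix=[1, 4, 5, 8, 9, 11, 13]

(s=0,f=1) a[fast]=4≠a[slow]=1 write a[1]=4 → slow++,fast++
(s=1,f=2) a[fast]=4=a[slow] dup → fast++
(s=1,f=3) a[fast]=4=a[slow] dup → fast++
(s=1,f=4) a[fast]=5≠a[slow]=4 write a[2]=5 → slow++,fast++
(s=2,f=5) a[fast]=8≠a[slow]=5 write a[3]=8 → slow++,fast++
(s=3,f=6) a[fast]=8=a[slow] dup → fast++
(s=3,f=7) a[fast]=9≠a[slow]=8 write a[4]=9 → slow++,fast++
(s=4,f=8) a[fast]=11≠a[slow]=9 write a[5]=11 → slow++,fast++
(s=5,f=9) a[fast]=11=a[slow] dup → fast++
(s=5,f=10) a[fast]=13≠a[slow]=11 write a[6]=13 → slow++,fast++
(s=6,f=11) a[fast]=13=a[slow] dup → fast++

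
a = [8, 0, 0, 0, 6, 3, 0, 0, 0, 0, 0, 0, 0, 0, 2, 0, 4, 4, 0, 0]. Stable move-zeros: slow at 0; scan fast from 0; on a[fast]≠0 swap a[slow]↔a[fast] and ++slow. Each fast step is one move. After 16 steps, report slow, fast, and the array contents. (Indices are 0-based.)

slow=4, fast=16, a=[8, 6, 3, 2, 0, 0, 0, 0, 0, 0, 0, 0, 0, 0, 0, 0, 4, 4, 0, 0]

slow=0 fast=0: a[fast]=8≠0 swap→a[0]=8, slow++,fast++
slow=1 fast=1: a[fast]=0, fast++
slow=1 fast=2: a[fast]=0, fast++
slow=1 fast=3: a[fast]=0, fast++
slow=1 fast=4: a[fast]=6≠0 swap→a[1]=6, slow++,fast++
slow=2 fast=5: a[fast]=3≠0 swap→a[2]=3, slow++,fast++
slow=3 fast=6: a[fast]=0, fast++
slow=3 fast=7: a[fast]=0, fast++
slow=3 fast=8: a[fast]=0, fast++
slow=3 fast=9: a[fast]=0, fast++
slow=3 fast=10: a[fast]=0, fast++
slow=3 fast=11: a[fast]=0, fast++
slow=3 fast=12: a[fast]=0, fast++
slow=3 fast=13: a[fast]=0, fast++
slow=3 fast=14: a[fast]=2≠0 swap→a[3]=2, slow++,fast++
slow=4 fast=15: a[fast]=0, fast++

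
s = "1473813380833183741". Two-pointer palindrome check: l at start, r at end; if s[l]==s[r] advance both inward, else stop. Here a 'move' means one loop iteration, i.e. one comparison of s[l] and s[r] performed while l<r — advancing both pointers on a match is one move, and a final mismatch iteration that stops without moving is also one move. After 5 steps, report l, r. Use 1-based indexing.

l=1 r=19: '1'=='1', l++,r--
l=2 r=18: '4'=='4', l++,r--
l=3 r=17: '7'=='7', l++,r--
l=4 r=16: '3'=='3', l++,r--
l=5 r=15: '8'=='8', l++,r--

l=6, r=14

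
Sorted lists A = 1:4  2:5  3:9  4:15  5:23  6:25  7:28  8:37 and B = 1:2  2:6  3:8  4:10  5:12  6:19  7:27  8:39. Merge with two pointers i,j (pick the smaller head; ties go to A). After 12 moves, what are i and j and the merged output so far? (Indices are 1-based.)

i=7, j=7, merged so far=[2, 4, 5, 6, 8, 9, 10, 12, 15, 19, 23, 25]

[i=1,j=1] A[i]=4>B[j]=2 take 2 → j++
[i=1,j=2] A[i]=4<=B[j]=6 take 4 → i++
[i=2,j=2] A[i]=5<=B[j]=6 take 5 → i++
[i=3,j=2] A[i]=9>B[j]=6 take 6 → j++
[i=3,j=3] A[i]=9>B[j]=8 take 8 → j++
[i=3,j=4] A[i]=9<=B[j]=10 take 9 → i++
[i=4,j=4] A[i]=15>B[j]=10 take 10 → j++
[i=4,j=5] A[i]=15>B[j]=12 take 12 → j++
[i=4,j=6] A[i]=15<=B[j]=19 take 15 → i++
[i=5,j=6] A[i]=23>B[j]=19 take 19 → j++
[i=5,j=7] A[i]=23<=B[j]=27 take 23 → i++
[i=6,j=7] A[i]=25<=B[j]=27 take 25 → i++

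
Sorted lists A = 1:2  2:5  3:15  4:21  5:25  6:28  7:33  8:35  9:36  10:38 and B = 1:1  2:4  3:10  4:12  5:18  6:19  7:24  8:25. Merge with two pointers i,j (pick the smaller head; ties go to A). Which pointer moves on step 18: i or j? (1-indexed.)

i

[i=1,j=1] A[i]=2>B[j]=1 take 1 → j++
[i=1,j=2] A[i]=2<=B[j]=4 take 2 → i++
[i=2,j=2] A[i]=5>B[j]=4 take 4 → j++
[i=2,j=3] A[i]=5<=B[j]=10 take 5 → i++
[i=3,j=3] A[i]=15>B[j]=10 take 10 → j++
[i=3,j=4] A[i]=15>B[j]=12 take 12 → j++
[i=3,j=5] A[i]=15<=B[j]=18 take 15 → i++
[i=4,j=5] A[i]=21>B[j]=18 take 18 → j++
[i=4,j=6] A[i]=21>B[j]=19 take 19 → j++
[i=4,j=7] A[i]=21<=B[j]=24 take 21 → i++
[i=5,j=7] A[i]=25>B[j]=24 take 24 → j++
[i=5,j=8] A[i]=25<=B[j]=25 take 25 → i++
[i=6,j=8] A[i]=28>B[j]=25 take 25 → j++
[i=6,j=9] B done, take A[i]=28 → i++
[i=7,j=9] B done, take A[i]=33 → i++
[i=8,j=9] B done, take A[i]=35 → i++
[i=9,j=9] B done, take A[i]=36 → i++
[i=10,j=9] B done, take A[i]=38 → i++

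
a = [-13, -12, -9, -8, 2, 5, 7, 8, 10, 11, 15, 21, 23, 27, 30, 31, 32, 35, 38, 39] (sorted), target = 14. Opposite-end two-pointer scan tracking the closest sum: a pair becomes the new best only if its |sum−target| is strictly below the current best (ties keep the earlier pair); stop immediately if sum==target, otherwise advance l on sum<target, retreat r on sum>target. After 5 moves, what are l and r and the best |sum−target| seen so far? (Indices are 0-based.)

l=0, r=14, best |Δ|=4

l=0 r=19: -13+39=26 d=12 *, r--
l=0 r=18: -13+38=25 d=11 *, r--
l=0 r=17: -13+35=22 d=8 *, r--
l=0 r=16: -13+32=19 d=5 *, r--
l=0 r=15: -13+31=18 d=4 *, r--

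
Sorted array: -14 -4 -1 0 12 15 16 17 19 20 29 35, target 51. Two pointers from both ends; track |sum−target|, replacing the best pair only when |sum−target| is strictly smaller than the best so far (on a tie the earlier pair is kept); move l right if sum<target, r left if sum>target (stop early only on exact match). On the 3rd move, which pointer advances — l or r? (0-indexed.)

l

[0,11] -14+35=21 d=30 * → l++
[1,11] -4+35=31 d=20 * → l++
[2,11] -1+35=34 d=17 * → l++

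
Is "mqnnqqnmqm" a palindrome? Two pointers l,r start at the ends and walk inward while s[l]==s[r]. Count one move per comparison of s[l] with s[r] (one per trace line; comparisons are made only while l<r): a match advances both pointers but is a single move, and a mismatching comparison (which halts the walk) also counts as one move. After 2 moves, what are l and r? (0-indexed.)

[0,9] 'm'=='m' → l++,r--
[1,8] 'q'=='q' → l++,r--

l=2, r=7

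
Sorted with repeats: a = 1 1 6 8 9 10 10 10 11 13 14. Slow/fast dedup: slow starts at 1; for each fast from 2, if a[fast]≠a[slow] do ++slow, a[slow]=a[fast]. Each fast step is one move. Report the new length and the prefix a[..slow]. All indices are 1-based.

slow=1 fast=2: a[fast]=1=a[slow] dup, fast++
slow=1 fast=3: a[fast]=6≠a[slow]=1 write a[2]=6, slow++,fast++
slow=2 fast=4: a[fast]=8≠a[slow]=6 write a[3]=8, slow++,fast++
slow=3 fast=5: a[fast]=9≠a[slow]=8 write a[4]=9, slow++,fast++
slow=4 fast=6: a[fast]=10≠a[slow]=9 write a[5]=10, slow++,fast++
slow=5 fast=7: a[fast]=10=a[slow] dup, fast++
slow=5 fast=8: a[fast]=10=a[slow] dup, fast++
slow=5 fast=9: a[fast]=11≠a[slow]=10 write a[6]=11, slow++,fast++
slow=6 fast=10: a[fast]=13≠a[slow]=11 write a[7]=13, slow++,fast++
slow=7 fast=11: a[fast]=14≠a[slow]=13 write a[8]=14, slow++,fast++

length 8; prefix = [1, 6, 8, 9, 10, 11, 13, 14]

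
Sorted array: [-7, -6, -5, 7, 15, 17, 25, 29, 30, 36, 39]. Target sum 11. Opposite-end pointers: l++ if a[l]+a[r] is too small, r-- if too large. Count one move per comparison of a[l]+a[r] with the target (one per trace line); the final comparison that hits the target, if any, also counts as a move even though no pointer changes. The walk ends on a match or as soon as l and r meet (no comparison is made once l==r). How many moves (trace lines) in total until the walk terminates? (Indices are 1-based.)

[1,11] -7+39=32 >11 → r--
[1,10] -7+36=29 >11 → r--
[1,9] -7+30=23 >11 → r--
[1,8] -7+29=22 >11 → r--
[1,7] -7+25=18 >11 → r--
[1,6] -7+17=10 <11 → l++
[2,6] -6+17=11 → found

7 moves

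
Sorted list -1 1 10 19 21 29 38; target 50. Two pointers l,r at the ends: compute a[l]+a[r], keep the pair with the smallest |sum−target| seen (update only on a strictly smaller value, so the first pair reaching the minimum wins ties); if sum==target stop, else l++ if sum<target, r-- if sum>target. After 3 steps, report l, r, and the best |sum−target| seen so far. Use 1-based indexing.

l=1 r=7: -1+38=37 d=13 *, l++
l=2 r=7: 1+38=39 d=11 *, l++
l=3 r=7: 10+38=48 d=2 *, l++

l=4, r=7, best |Δ|=2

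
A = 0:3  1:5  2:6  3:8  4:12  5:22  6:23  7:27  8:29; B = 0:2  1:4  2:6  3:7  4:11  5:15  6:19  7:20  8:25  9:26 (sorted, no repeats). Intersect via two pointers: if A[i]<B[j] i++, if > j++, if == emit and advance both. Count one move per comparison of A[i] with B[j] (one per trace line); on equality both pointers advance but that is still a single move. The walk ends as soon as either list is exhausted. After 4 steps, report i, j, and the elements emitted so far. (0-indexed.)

[i=0,j=0] 3>2 → j++
[i=0,j=1] 3<4 → i++
[i=1,j=1] 5>4 → j++
[i=1,j=2] 5<6 → i++

i=2, j=2, emitted=[]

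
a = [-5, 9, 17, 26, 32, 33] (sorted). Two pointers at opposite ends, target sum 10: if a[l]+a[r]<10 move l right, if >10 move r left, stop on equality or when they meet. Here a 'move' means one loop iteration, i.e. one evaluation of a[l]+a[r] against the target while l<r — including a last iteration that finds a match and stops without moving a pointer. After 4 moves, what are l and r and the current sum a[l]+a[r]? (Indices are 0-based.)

[0,5] -5+33=28 >10 → r--
[0,4] -5+32=27 >10 → r--
[0,3] -5+26=21 >10 → r--
[0,2] -5+17=12 >10 → r--

l=0, r=1, sum=4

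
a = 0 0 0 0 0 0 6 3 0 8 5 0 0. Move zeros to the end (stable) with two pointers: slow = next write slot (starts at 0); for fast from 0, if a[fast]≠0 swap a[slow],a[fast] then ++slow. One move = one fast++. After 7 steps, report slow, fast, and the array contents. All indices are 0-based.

slow=0 fast=0: a[fast]=0, fast++
slow=0 fast=1: a[fast]=0, fast++
slow=0 fast=2: a[fast]=0, fast++
slow=0 fast=3: a[fast]=0, fast++
slow=0 fast=4: a[fast]=0, fast++
slow=0 fast=5: a[fast]=0, fast++
slow=0 fast=6: a[fast]=6≠0 swap→a[0]=6, slow++,fast++

slow=1, fast=7, a=[6, 0, 0, 0, 0, 0, 0, 3, 0, 8, 5, 0, 0]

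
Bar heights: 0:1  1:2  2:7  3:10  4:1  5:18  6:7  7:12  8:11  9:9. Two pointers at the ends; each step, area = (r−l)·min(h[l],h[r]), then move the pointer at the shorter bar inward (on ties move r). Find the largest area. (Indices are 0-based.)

max area = 54

l=0 r=9: min(1,9)*9=9 best=9 *, l++
l=1 r=9: min(2,9)*8=16 best=16 *, l++
l=2 r=9: min(7,9)*7=49 best=49 *, l++
l=3 r=9: min(10,9)*6=54 best=54 *, r--
l=3 r=8: min(10,11)*5=50 best=54, l++
l=4 r=8: min(1,11)*4=4 best=54, l++
l=5 r=8: min(18,11)*3=33 best=54, r--
l=5 r=7: min(18,12)*2=24 best=54, r--
l=5 r=6: min(18,7)*1=7 best=54, r--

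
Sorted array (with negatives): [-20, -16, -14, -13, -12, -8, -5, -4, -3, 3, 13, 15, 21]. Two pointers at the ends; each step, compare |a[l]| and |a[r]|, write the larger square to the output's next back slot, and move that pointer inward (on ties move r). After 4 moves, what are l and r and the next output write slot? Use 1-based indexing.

l=3, r=11, next write slot=9

[1,13] |-20|<=|21| out[13]=441 → r--
[1,12] |-20|>|15| out[12]=400 → l++
[2,12] |-16|>|15| out[11]=256 → l++
[3,12] |-14|<=|15| out[10]=225 → r--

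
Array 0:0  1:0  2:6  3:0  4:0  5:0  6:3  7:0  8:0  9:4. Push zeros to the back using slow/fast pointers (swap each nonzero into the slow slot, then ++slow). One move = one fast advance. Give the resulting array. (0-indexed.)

[6, 3, 4, 0, 0, 0, 0, 0, 0, 0]

slow=0 fast=0: a[fast]=0, fast++
slow=0 fast=1: a[fast]=0, fast++
slow=0 fast=2: a[fast]=6≠0 swap→a[0]=6, slow++,fast++
slow=1 fast=3: a[fast]=0, fast++
slow=1 fast=4: a[fast]=0, fast++
slow=1 fast=5: a[fast]=0, fast++
slow=1 fast=6: a[fast]=3≠0 swap→a[1]=3, slow++,fast++
slow=2 fast=7: a[fast]=0, fast++
slow=2 fast=8: a[fast]=0, fast++
slow=2 fast=9: a[fast]=4≠0 swap→a[2]=4, slow++,fast++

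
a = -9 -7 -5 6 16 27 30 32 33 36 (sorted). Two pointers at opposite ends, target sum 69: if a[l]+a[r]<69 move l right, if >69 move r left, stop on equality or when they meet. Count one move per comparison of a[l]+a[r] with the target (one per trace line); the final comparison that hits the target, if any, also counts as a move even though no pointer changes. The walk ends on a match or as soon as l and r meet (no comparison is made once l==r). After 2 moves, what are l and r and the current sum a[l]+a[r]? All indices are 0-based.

l=0 r=9: -9+36=27 <69, l++
l=1 r=9: -7+36=29 <69, l++

l=2, r=9, sum=31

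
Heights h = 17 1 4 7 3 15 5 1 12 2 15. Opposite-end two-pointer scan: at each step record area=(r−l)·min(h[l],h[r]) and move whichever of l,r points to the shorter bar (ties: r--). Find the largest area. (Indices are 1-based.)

l=1 r=11: min(17,15)*10=150 best=150 *, r--
l=1 r=10: min(17,2)*9=18 best=150, r--
l=1 r=9: min(17,12)*8=96 best=150, r--
l=1 r=8: min(17,1)*7=7 best=150, r--
l=1 r=7: min(17,5)*6=30 best=150, r--
l=1 r=6: min(17,15)*5=75 best=150, r--
l=1 r=5: min(17,3)*4=12 best=150, r--
l=1 r=4: min(17,7)*3=21 best=150, r--
l=1 r=3: min(17,4)*2=8 best=150, r--
l=1 r=2: min(17,1)*1=1 best=150, r--

max area = 150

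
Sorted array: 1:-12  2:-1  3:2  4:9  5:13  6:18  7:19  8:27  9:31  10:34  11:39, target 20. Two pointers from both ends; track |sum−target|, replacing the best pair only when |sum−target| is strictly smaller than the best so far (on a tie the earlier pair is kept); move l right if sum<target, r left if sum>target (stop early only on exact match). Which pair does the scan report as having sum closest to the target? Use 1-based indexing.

[1,11] -12+39=27 d=7 * → r--
[1,10] -12+34=22 d=2 * → r--
[1,9] -12+31=19 d=1 * → l++
[2,9] -1+31=30 d=10 → r--
[2,8] -1+27=26 d=6 → r--
[2,7] -1+19=18 d=2 → l++
[3,7] 2+19=21 d=1 → r--
[3,6] 2+18=20 d=0 * → stop

pair (2, 18) with sum 20 (|Δ|=0)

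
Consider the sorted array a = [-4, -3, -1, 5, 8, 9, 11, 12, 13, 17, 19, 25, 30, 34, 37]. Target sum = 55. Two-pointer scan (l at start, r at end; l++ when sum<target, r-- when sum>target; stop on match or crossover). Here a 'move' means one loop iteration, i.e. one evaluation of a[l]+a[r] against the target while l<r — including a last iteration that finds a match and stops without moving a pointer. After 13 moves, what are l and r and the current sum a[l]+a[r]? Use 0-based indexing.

l=0 r=14: -4+37=33 <55, l++
l=1 r=14: -3+37=34 <55, l++
l=2 r=14: -1+37=36 <55, l++
l=3 r=14: 5+37=42 <55, l++
l=4 r=14: 8+37=45 <55, l++
l=5 r=14: 9+37=46 <55, l++
l=6 r=14: 11+37=48 <55, l++
l=7 r=14: 12+37=49 <55, l++
l=8 r=14: 13+37=50 <55, l++
l=9 r=14: 17+37=54 <55, l++
l=10 r=14: 19+37=56 >55, r--
l=10 r=13: 19+34=53 <55, l++
l=11 r=13: 25+34=59 >55, r--

l=11, r=12, sum=55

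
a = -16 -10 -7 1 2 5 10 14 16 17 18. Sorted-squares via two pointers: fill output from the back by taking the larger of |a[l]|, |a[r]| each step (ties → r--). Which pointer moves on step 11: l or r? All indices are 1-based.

l=1 r=11: |-16|<=|18| out[11]=324, r--
l=1 r=10: |-16|<=|17| out[10]=289, r--
l=1 r=9: |-16|<=|16| out[9]=256, r--
l=1 r=8: |-16|>|14| out[8]=256, l++
l=2 r=8: |-10|<=|14| out[7]=196, r--
l=2 r=7: |-10|<=|10| out[6]=100, r--
l=2 r=6: |-10|>|5| out[5]=100, l++
l=3 r=6: |-7|>|5| out[4]=49, l++
l=4 r=6: |1|<=|5| out[3]=25, r--
l=4 r=5: |1|<=|2| out[2]=4, r--
l=4 r=4: |1|<=|1| out[1]=1, r--

r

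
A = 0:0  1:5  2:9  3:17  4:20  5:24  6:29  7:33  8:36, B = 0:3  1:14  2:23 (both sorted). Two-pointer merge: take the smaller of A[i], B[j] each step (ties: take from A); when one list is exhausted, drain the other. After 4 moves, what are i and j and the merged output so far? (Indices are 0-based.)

[i=0,j=0] A[i]=0<=B[j]=3 take 0 → i++
[i=1,j=0] A[i]=5>B[j]=3 take 3 → j++
[i=1,j=1] A[i]=5<=B[j]=14 take 5 → i++
[i=2,j=1] A[i]=9<=B[j]=14 take 9 → i++

i=3, j=1, merged so far=[0, 3, 5, 9]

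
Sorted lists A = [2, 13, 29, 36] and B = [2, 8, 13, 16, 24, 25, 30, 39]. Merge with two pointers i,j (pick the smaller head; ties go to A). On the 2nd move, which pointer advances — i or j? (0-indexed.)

j

i=0 j=0: A[i]=2<=B[j]=2 take 2, i++
i=1 j=0: A[i]=13>B[j]=2 take 2, j++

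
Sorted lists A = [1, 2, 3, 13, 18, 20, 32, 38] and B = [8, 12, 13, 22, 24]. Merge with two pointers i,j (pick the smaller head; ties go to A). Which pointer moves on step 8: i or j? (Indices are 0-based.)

i

i=0 j=0: A[i]=1<=B[j]=8 take 1, i++
i=1 j=0: A[i]=2<=B[j]=8 take 2, i++
i=2 j=0: A[i]=3<=B[j]=8 take 3, i++
i=3 j=0: A[i]=13>B[j]=8 take 8, j++
i=3 j=1: A[i]=13>B[j]=12 take 12, j++
i=3 j=2: A[i]=13<=B[j]=13 take 13, i++
i=4 j=2: A[i]=18>B[j]=13 take 13, j++
i=4 j=3: A[i]=18<=B[j]=22 take 18, i++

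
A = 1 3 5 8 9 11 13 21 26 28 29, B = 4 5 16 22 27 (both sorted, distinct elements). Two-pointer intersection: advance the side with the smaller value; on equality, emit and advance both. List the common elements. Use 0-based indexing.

i=0 j=0: 1<4, i++
i=1 j=0: 3<4, i++
i=2 j=0: 5>4, j++
i=2 j=1: 5==5 emit, i++,j++
i=3 j=2: 8<16, i++
i=4 j=2: 9<16, i++
i=5 j=2: 11<16, i++
i=6 j=2: 13<16, i++
i=7 j=2: 21>16, j++
i=7 j=3: 21<22, i++
i=8 j=3: 26>22, j++
i=8 j=4: 26<27, i++
i=9 j=4: 28>27, j++

intersection = [5]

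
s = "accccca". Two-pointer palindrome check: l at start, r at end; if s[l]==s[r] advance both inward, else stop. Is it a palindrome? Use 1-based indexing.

[1,7] 'a'=='a' → l++,r--
[2,6] 'c'=='c' → l++,r--
[3,5] 'c'=='c' → l++,r--

palindrome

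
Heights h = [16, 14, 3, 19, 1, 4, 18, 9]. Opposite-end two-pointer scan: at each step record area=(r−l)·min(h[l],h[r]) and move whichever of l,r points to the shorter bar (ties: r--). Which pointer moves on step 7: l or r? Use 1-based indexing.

r

l=1 r=8: min(16,9)*7=63 best=63 *, r--
l=1 r=7: min(16,18)*6=96 best=96 *, l++
l=2 r=7: min(14,18)*5=70 best=96, l++
l=3 r=7: min(3,18)*4=12 best=96, l++
l=4 r=7: min(19,18)*3=54 best=96, r--
l=4 r=6: min(19,4)*2=8 best=96, r--
l=4 r=5: min(19,1)*1=1 best=96, r--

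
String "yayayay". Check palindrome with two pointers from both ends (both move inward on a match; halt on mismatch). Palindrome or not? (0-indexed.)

palindrome

[0,6] 'y'=='y' → l++,r--
[1,5] 'a'=='a' → l++,r--
[2,4] 'y'=='y' → l++,r--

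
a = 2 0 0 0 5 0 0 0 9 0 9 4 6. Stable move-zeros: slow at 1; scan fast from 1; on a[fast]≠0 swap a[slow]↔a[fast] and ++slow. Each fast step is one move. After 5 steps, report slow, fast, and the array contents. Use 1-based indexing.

slow=1 fast=1: a[fast]=2≠0 swap→a[1]=2, slow++,fast++
slow=2 fast=2: a[fast]=0, fast++
slow=2 fast=3: a[fast]=0, fast++
slow=2 fast=4: a[fast]=0, fast++
slow=2 fast=5: a[fast]=5≠0 swap→a[2]=5, slow++,fast++

slow=3, fast=6, a=[2, 5, 0, 0, 0, 0, 0, 0, 9, 0, 9, 4, 6]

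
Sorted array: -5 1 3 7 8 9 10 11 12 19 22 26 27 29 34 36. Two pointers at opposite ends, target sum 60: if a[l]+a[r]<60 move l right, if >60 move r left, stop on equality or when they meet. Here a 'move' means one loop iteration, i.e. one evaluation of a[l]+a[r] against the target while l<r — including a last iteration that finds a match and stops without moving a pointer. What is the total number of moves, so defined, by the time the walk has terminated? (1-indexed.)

l=1 r=16: -5+36=31 <60, l++
l=2 r=16: 1+36=37 <60, l++
l=3 r=16: 3+36=39 <60, l++
l=4 r=16: 7+36=43 <60, l++
l=5 r=16: 8+36=44 <60, l++
l=6 r=16: 9+36=45 <60, l++
l=7 r=16: 10+36=46 <60, l++
l=8 r=16: 11+36=47 <60, l++
l=9 r=16: 12+36=48 <60, l++
l=10 r=16: 19+36=55 <60, l++
l=11 r=16: 22+36=58 <60, l++
l=12 r=16: 26+36=62 >60, r--
l=12 r=15: 26+34=60, found

13 moves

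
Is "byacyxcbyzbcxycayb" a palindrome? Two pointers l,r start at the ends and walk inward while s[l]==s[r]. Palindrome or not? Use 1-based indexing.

[1,18] 'b'=='b' → l++,r--
[2,17] 'y'=='y' → l++,r--
[3,16] 'a'=='a' → l++,r--
[4,15] 'c'=='c' → l++,r--
[5,14] 'y'=='y' → l++,r--
[6,13] 'x'=='x' → l++,r--
[7,12] 'c'=='c' → l++,r--
[8,11] 'b'=='b' → l++,r--
[9,10] 'y'!='z' → stop

not a palindrome (mismatch at 9,10)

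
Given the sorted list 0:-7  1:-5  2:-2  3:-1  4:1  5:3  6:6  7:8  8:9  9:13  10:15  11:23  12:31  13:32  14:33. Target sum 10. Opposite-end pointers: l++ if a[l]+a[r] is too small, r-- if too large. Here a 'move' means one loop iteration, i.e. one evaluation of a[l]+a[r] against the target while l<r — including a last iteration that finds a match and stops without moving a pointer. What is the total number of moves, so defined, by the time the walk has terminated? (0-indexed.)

6 moves

l=0 r=14: -7+33=26 >10, r--
l=0 r=13: -7+32=25 >10, r--
l=0 r=12: -7+31=24 >10, r--
l=0 r=11: -7+23=16 >10, r--
l=0 r=10: -7+15=8 <10, l++
l=1 r=10: -5+15=10, found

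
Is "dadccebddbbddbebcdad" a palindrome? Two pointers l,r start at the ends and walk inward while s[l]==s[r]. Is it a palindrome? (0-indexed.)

not a palindrome (mismatch at 4,15)

l=0 r=19: 'd'=='d', l++,r--
l=1 r=18: 'a'=='a', l++,r--
l=2 r=17: 'd'=='d', l++,r--
l=3 r=16: 'c'=='c', l++,r--
l=4 r=15: 'c'!='b', stop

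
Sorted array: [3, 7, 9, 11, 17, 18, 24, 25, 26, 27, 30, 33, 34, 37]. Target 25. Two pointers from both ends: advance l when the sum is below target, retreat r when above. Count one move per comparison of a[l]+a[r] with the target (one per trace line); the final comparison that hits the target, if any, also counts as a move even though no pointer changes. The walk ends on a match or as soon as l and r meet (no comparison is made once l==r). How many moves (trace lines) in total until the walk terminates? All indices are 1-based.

10 moves

l=1 r=14: 3+37=40 >25, r--
l=1 r=13: 3+34=37 >25, r--
l=1 r=12: 3+33=36 >25, r--
l=1 r=11: 3+30=33 >25, r--
l=1 r=10: 3+27=30 >25, r--
l=1 r=9: 3+26=29 >25, r--
l=1 r=8: 3+25=28 >25, r--
l=1 r=7: 3+24=27 >25, r--
l=1 r=6: 3+18=21 <25, l++
l=2 r=6: 7+18=25, found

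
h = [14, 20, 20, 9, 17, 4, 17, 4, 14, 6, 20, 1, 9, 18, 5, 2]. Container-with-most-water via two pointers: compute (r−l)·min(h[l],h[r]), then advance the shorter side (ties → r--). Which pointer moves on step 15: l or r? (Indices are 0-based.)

r

[0,15] min(14,2)*15=30 best=30 * → r--
[0,14] min(14,5)*14=70 best=70 * → r--
[0,13] min(14,18)*13=182 best=182 * → l++
[1,13] min(20,18)*12=216 best=216 * → r--
[1,12] min(20,9)*11=99 best=216 → r--
[1,11] min(20,1)*10=10 best=216 → r--
[1,10] min(20,20)*9=180 best=216 → r--
[1,9] min(20,6)*8=48 best=216 → r--
[1,8] min(20,14)*7=98 best=216 → r--
[1,7] min(20,4)*6=24 best=216 → r--
[1,6] min(20,17)*5=85 best=216 → r--
[1,5] min(20,4)*4=16 best=216 → r--
[1,4] min(20,17)*3=51 best=216 → r--
[1,3] min(20,9)*2=18 best=216 → r--
[1,2] min(20,20)*1=20 best=216 → r--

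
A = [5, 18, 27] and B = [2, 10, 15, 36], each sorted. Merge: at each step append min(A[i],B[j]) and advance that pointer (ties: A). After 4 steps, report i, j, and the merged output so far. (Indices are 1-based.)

i=2, j=4, merged so far=[2, 5, 10, 15]

[i=1,j=1] A[i]=5>B[j]=2 take 2 → j++
[i=1,j=2] A[i]=5<=B[j]=10 take 5 → i++
[i=2,j=2] A[i]=18>B[j]=10 take 10 → j++
[i=2,j=3] A[i]=18>B[j]=15 take 15 → j++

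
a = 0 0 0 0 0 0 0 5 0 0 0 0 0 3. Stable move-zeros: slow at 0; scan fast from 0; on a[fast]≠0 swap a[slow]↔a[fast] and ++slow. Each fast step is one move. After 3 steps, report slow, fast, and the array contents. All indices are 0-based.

(s=0,f=0) a[fast]=0 → fast++
(s=0,f=1) a[fast]=0 → fast++
(s=0,f=2) a[fast]=0 → fast++

slow=0, fast=3, a=[0, 0, 0, 0, 0, 0, 0, 5, 0, 0, 0, 0, 0, 3]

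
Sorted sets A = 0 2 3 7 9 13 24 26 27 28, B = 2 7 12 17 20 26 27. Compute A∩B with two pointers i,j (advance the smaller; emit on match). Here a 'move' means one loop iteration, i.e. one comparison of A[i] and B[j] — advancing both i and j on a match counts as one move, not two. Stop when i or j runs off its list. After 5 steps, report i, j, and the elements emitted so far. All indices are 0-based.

i=5, j=2, emitted=[2, 7]

i=0 j=0: 0<2, i++
i=1 j=0: 2==2 emit, i++,j++
i=2 j=1: 3<7, i++
i=3 j=1: 7==7 emit, i++,j++
i=4 j=2: 9<12, i++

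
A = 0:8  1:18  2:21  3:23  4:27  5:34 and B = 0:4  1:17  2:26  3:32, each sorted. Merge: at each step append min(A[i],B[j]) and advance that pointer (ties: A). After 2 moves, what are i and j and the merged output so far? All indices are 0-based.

[i=0,j=0] A[i]=8>B[j]=4 take 4 → j++
[i=0,j=1] A[i]=8<=B[j]=17 take 8 → i++

i=1, j=1, merged so far=[4, 8]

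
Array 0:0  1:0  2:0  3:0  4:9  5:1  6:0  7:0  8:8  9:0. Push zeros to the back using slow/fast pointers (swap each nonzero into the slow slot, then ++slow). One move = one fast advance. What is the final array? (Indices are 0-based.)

[9, 1, 8, 0, 0, 0, 0, 0, 0, 0]

slow=0 fast=0: a[fast]=0, fast++
slow=0 fast=1: a[fast]=0, fast++
slow=0 fast=2: a[fast]=0, fast++
slow=0 fast=3: a[fast]=0, fast++
slow=0 fast=4: a[fast]=9≠0 swap→a[0]=9, slow++,fast++
slow=1 fast=5: a[fast]=1≠0 swap→a[1]=1, slow++,fast++
slow=2 fast=6: a[fast]=0, fast++
slow=2 fast=7: a[fast]=0, fast++
slow=2 fast=8: a[fast]=8≠0 swap→a[2]=8, slow++,fast++
slow=3 fast=9: a[fast]=0, fast++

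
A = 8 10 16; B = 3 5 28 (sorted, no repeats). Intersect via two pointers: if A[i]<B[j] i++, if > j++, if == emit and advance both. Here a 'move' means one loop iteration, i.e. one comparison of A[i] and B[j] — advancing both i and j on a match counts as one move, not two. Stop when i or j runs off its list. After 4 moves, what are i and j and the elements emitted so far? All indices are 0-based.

[i=0,j=0] 8>3 → j++
[i=0,j=1] 8>5 → j++
[i=0,j=2] 8<28 → i++
[i=1,j=2] 10<28 → i++

i=2, j=2, emitted=[]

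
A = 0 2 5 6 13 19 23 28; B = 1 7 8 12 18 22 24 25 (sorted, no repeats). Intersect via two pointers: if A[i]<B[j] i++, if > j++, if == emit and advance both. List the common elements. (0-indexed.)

intersection = []

i=0 j=0: 0<1, i++
i=1 j=0: 2>1, j++
i=1 j=1: 2<7, i++
i=2 j=1: 5<7, i++
i=3 j=1: 6<7, i++
i=4 j=1: 13>7, j++
i=4 j=2: 13>8, j++
i=4 j=3: 13>12, j++
i=4 j=4: 13<18, i++
i=5 j=4: 19>18, j++
i=5 j=5: 19<22, i++
i=6 j=5: 23>22, j++
i=6 j=6: 23<24, i++
i=7 j=6: 28>24, j++
i=7 j=7: 28>25, j++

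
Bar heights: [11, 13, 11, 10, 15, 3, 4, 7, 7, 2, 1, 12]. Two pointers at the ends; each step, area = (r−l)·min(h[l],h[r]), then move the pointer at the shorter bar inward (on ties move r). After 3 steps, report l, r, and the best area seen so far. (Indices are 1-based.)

l=2, r=10, best area=121

l=1 r=12: min(11,12)*11=121 best=121 *, l++
l=2 r=12: min(13,12)*10=120 best=121, r--
l=2 r=11: min(13,1)*9=9 best=121, r--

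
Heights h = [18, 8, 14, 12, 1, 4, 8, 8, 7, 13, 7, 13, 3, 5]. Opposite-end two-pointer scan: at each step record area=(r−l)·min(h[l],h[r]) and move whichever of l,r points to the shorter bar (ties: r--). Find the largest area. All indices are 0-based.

max area = 143

[0,13] min(18,5)*13=65 best=65 * → r--
[0,12] min(18,3)*12=36 best=65 → r--
[0,11] min(18,13)*11=143 best=143 * → r--
[0,10] min(18,7)*10=70 best=143 → r--
[0,9] min(18,13)*9=117 best=143 → r--
[0,8] min(18,7)*8=56 best=143 → r--
[0,7] min(18,8)*7=56 best=143 → r--
[0,6] min(18,8)*6=48 best=143 → r--
[0,5] min(18,4)*5=20 best=143 → r--
[0,4] min(18,1)*4=4 best=143 → r--
[0,3] min(18,12)*3=36 best=143 → r--
[0,2] min(18,14)*2=28 best=143 → r--
[0,1] min(18,8)*1=8 best=143 → r--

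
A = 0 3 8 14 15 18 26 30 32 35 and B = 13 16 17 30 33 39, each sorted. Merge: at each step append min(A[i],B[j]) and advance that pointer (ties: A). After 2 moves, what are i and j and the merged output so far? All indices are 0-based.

i=2, j=0, merged so far=[0, 3]

[i=0,j=0] A[i]=0<=B[j]=13 take 0 → i++
[i=1,j=0] A[i]=3<=B[j]=13 take 3 → i++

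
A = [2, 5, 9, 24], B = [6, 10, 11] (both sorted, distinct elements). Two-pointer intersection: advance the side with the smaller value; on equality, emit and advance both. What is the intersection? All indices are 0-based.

intersection = []

i=0 j=0: 2<6, i++
i=1 j=0: 5<6, i++
i=2 j=0: 9>6, j++
i=2 j=1: 9<10, i++
i=3 j=1: 24>10, j++
i=3 j=2: 24>11, j++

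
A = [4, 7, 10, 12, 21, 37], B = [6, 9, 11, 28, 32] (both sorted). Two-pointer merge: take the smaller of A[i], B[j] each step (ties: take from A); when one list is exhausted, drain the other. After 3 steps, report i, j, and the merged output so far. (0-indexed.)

i=2, j=1, merged so far=[4, 6, 7]

[i=0,j=0] A[i]=4<=B[j]=6 take 4 → i++
[i=1,j=0] A[i]=7>B[j]=6 take 6 → j++
[i=1,j=1] A[i]=7<=B[j]=9 take 7 → i++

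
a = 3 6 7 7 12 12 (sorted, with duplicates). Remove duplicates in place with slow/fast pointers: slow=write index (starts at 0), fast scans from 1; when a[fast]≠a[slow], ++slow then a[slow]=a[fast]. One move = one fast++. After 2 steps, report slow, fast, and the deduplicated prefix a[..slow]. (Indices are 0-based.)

slow=0 fast=1: a[fast]=6≠a[slow]=3 write a[1]=6, slow++,fast++
slow=1 fast=2: a[fast]=7≠a[slow]=6 write a[2]=7, slow++,fast++

slow=2, fast=3, prefix=[3, 6, 7]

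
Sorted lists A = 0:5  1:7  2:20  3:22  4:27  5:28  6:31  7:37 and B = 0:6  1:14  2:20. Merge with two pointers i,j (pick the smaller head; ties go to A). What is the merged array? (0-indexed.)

[i=0,j=0] A[i]=5<=B[j]=6 take 5 → i++
[i=1,j=0] A[i]=7>B[j]=6 take 6 → j++
[i=1,j=1] A[i]=7<=B[j]=14 take 7 → i++
[i=2,j=1] A[i]=20>B[j]=14 take 14 → j++
[i=2,j=2] A[i]=20<=B[j]=20 take 20 → i++
[i=3,j=2] A[i]=22>B[j]=20 take 20 → j++
[i=3,j=3] B done, take A[i]=22 → i++
[i=4,j=3] B done, take A[i]=27 → i++
[i=5,j=3] B done, take A[i]=28 → i++
[i=6,j=3] B done, take A[i]=31 → i++
[i=7,j=3] B done, take A[i]=37 → i++

[5, 6, 7, 14, 20, 20, 22, 27, 28, 31, 37]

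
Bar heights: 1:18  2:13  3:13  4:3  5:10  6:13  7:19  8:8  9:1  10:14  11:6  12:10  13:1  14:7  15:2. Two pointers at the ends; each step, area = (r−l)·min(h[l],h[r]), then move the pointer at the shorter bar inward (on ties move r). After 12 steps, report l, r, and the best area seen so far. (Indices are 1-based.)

l=5, r=7, best area=126

[1,15] min(18,2)*14=28 best=28 * → r--
[1,14] min(18,7)*13=91 best=91 * → r--
[1,13] min(18,1)*12=12 best=91 → r--
[1,12] min(18,10)*11=110 best=110 * → r--
[1,11] min(18,6)*10=60 best=110 → r--
[1,10] min(18,14)*9=126 best=126 * → r--
[1,9] min(18,1)*8=8 best=126 → r--
[1,8] min(18,8)*7=56 best=126 → r--
[1,7] min(18,19)*6=108 best=126 → l++
[2,7] min(13,19)*5=65 best=126 → l++
[3,7] min(13,19)*4=52 best=126 → l++
[4,7] min(3,19)*3=9 best=126 → l++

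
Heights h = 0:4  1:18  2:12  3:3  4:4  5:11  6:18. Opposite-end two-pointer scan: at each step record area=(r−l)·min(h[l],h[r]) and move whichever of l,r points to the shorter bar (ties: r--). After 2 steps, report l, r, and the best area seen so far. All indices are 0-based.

l=1, r=5, best area=90

l=0 r=6: min(4,18)*6=24 best=24 *, l++
l=1 r=6: min(18,18)*5=90 best=90 *, r--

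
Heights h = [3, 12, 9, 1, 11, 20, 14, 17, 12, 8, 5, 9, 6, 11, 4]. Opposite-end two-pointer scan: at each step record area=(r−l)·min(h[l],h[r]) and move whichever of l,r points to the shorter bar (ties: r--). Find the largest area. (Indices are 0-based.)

max area = 132

l=0 r=14: min(3,4)*14=42 best=42 *, l++
l=1 r=14: min(12,4)*13=52 best=52 *, r--
l=1 r=13: min(12,11)*12=132 best=132 *, r--
l=1 r=12: min(12,6)*11=66 best=132, r--
l=1 r=11: min(12,9)*10=90 best=132, r--
l=1 r=10: min(12,5)*9=45 best=132, r--
l=1 r=9: min(12,8)*8=64 best=132, r--
l=1 r=8: min(12,12)*7=84 best=132, r--
l=1 r=7: min(12,17)*6=72 best=132, l++
l=2 r=7: min(9,17)*5=45 best=132, l++
l=3 r=7: min(1,17)*4=4 best=132, l++
l=4 r=7: min(11,17)*3=33 best=132, l++
l=5 r=7: min(20,17)*2=34 best=132, r--
l=5 r=6: min(20,14)*1=14 best=132, r--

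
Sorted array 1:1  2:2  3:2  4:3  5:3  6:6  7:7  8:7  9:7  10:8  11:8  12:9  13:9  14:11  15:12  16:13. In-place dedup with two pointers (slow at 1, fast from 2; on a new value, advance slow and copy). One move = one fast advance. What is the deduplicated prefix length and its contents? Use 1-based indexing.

length 10; prefix = [1, 2, 3, 6, 7, 8, 9, 11, 12, 13]

slow=1 fast=2: a[fast]=2≠a[slow]=1 write a[2]=2, slow++,fast++
slow=2 fast=3: a[fast]=2=a[slow] dup, fast++
slow=2 fast=4: a[fast]=3≠a[slow]=2 write a[3]=3, slow++,fast++
slow=3 fast=5: a[fast]=3=a[slow] dup, fast++
slow=3 fast=6: a[fast]=6≠a[slow]=3 write a[4]=6, slow++,fast++
slow=4 fast=7: a[fast]=7≠a[slow]=6 write a[5]=7, slow++,fast++
slow=5 fast=8: a[fast]=7=a[slow] dup, fast++
slow=5 fast=9: a[fast]=7=a[slow] dup, fast++
slow=5 fast=10: a[fast]=8≠a[slow]=7 write a[6]=8, slow++,fast++
slow=6 fast=11: a[fast]=8=a[slow] dup, fast++
slow=6 fast=12: a[fast]=9≠a[slow]=8 write a[7]=9, slow++,fast++
slow=7 fast=13: a[fast]=9=a[slow] dup, fast++
slow=7 fast=14: a[fast]=11≠a[slow]=9 write a[8]=11, slow++,fast++
slow=8 fast=15: a[fast]=12≠a[slow]=11 write a[9]=12, slow++,fast++
slow=9 fast=16: a[fast]=13≠a[slow]=12 write a[10]=13, slow++,fast++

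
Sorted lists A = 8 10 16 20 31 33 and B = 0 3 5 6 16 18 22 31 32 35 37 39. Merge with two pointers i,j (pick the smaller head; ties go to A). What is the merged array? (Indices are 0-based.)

[i=0,j=0] A[i]=8>B[j]=0 take 0 → j++
[i=0,j=1] A[i]=8>B[j]=3 take 3 → j++
[i=0,j=2] A[i]=8>B[j]=5 take 5 → j++
[i=0,j=3] A[i]=8>B[j]=6 take 6 → j++
[i=0,j=4] A[i]=8<=B[j]=16 take 8 → i++
[i=1,j=4] A[i]=10<=B[j]=16 take 10 → i++
[i=2,j=4] A[i]=16<=B[j]=16 take 16 → i++
[i=3,j=4] A[i]=20>B[j]=16 take 16 → j++
[i=3,j=5] A[i]=20>B[j]=18 take 18 → j++
[i=3,j=6] A[i]=20<=B[j]=22 take 20 → i++
[i=4,j=6] A[i]=31>B[j]=22 take 22 → j++
[i=4,j=7] A[i]=31<=B[j]=31 take 31 → i++
[i=5,j=7] A[i]=33>B[j]=31 take 31 → j++
[i=5,j=8] A[i]=33>B[j]=32 take 32 → j++
[i=5,j=9] A[i]=33<=B[j]=35 take 33 → i++
[i=6,j=9] A done, take B[j]=35 → j++
[i=6,j=10] A done, take B[j]=37 → j++
[i=6,j=11] A done, take B[j]=39 → j++

[0, 3, 5, 6, 8, 10, 16, 16, 18, 20, 22, 31, 31, 32, 33, 35, 37, 39]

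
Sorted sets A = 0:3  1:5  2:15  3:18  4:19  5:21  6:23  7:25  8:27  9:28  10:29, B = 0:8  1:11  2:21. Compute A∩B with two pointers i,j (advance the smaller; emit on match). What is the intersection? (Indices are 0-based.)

i=0 j=0: 3<8, i++
i=1 j=0: 5<8, i++
i=2 j=0: 15>8, j++
i=2 j=1: 15>11, j++
i=2 j=2: 15<21, i++
i=3 j=2: 18<21, i++
i=4 j=2: 19<21, i++
i=5 j=2: 21==21 emit, i++,j++

intersection = [21]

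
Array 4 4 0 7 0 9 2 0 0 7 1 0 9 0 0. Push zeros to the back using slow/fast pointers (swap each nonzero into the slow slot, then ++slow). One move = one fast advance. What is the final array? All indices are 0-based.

slow=0 fast=0: a[fast]=4≠0 swap→a[0]=4, slow++,fast++
slow=1 fast=1: a[fast]=4≠0 swap→a[1]=4, slow++,fast++
slow=2 fast=2: a[fast]=0, fast++
slow=2 fast=3: a[fast]=7≠0 swap→a[2]=7, slow++,fast++
slow=3 fast=4: a[fast]=0, fast++
slow=3 fast=5: a[fast]=9≠0 swap→a[3]=9, slow++,fast++
slow=4 fast=6: a[fast]=2≠0 swap→a[4]=2, slow++,fast++
slow=5 fast=7: a[fast]=0, fast++
slow=5 fast=8: a[fast]=0, fast++
slow=5 fast=9: a[fast]=7≠0 swap→a[5]=7, slow++,fast++
slow=6 fast=10: a[fast]=1≠0 swap→a[6]=1, slow++,fast++
slow=7 fast=11: a[fast]=0, fast++
slow=7 fast=12: a[fast]=9≠0 swap→a[7]=9, slow++,fast++
slow=8 fast=13: a[fast]=0, fast++
slow=8 fast=14: a[fast]=0, fast++

[4, 4, 7, 9, 2, 7, 1, 9, 0, 0, 0, 0, 0, 0, 0]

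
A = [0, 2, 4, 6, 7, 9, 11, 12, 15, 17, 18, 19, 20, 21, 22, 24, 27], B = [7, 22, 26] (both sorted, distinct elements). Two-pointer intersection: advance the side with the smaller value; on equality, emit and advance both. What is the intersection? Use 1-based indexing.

i=1 j=1: 0<7, i++
i=2 j=1: 2<7, i++
i=3 j=1: 4<7, i++
i=4 j=1: 6<7, i++
i=5 j=1: 7==7 emit, i++,j++
i=6 j=2: 9<22, i++
i=7 j=2: 11<22, i++
i=8 j=2: 12<22, i++
i=9 j=2: 15<22, i++
i=10 j=2: 17<22, i++
i=11 j=2: 18<22, i++
i=12 j=2: 19<22, i++
i=13 j=2: 20<22, i++
i=14 j=2: 21<22, i++
i=15 j=2: 22==22 emit, i++,j++
i=16 j=3: 24<26, i++
i=17 j=3: 27>26, j++

intersection = [7, 22]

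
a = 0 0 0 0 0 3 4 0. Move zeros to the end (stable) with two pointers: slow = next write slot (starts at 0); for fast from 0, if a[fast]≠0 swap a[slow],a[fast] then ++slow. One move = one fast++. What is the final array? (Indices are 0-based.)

slow=0 fast=0: a[fast]=0, fast++
slow=0 fast=1: a[fast]=0, fast++
slow=0 fast=2: a[fast]=0, fast++
slow=0 fast=3: a[fast]=0, fast++
slow=0 fast=4: a[fast]=0, fast++
slow=0 fast=5: a[fast]=3≠0 swap→a[0]=3, slow++,fast++
slow=1 fast=6: a[fast]=4≠0 swap→a[1]=4, slow++,fast++
slow=2 fast=7: a[fast]=0, fast++

[3, 4, 0, 0, 0, 0, 0, 0]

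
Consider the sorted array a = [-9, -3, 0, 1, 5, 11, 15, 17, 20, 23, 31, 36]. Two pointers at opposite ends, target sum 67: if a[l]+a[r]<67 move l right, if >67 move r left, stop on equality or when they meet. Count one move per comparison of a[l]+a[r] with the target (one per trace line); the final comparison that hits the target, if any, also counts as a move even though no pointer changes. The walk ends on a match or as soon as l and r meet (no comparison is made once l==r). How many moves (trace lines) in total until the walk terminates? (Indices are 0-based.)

[0,11] -9+36=27 <67 → l++
[1,11] -3+36=33 <67 → l++
[2,11] 0+36=36 <67 → l++
[3,11] 1+36=37 <67 → l++
[4,11] 5+36=41 <67 → l++
[5,11] 11+36=47 <67 → l++
[6,11] 15+36=51 <67 → l++
[7,11] 17+36=53 <67 → l++
[8,11] 20+36=56 <67 → l++
[9,11] 23+36=59 <67 → l++
[10,11] 31+36=67 → found

11 moves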